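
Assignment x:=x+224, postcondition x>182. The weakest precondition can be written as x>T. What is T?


Formula: wp(x:=E, P) = P[E/x] (substitute E for x in postcondition)
Step 1: Postcondition: x>182
Step 2: Substitute x+224 for x: x+224>182
Step 3: Solve for x: x > 182-224 = -42

-42


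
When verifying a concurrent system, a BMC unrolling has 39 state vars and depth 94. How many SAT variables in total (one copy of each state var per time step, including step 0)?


BMC unrolls to depth k, creating one copy of each state var for steps 0..k.
Step count = 94 + 1 = 95 (steps 0 through 94)
Vars per step = 39
Total = 39 * 95 = 3705

3705


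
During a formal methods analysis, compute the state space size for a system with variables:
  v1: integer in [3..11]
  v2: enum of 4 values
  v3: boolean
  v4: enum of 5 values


State space = product of domain sizes of all variables.
Domain sizes:
  v1 (integer in [3..11]): 9
  v2 (enum of 4 values): 4
  v3 (boolean): 2
  v4 (enum of 5 values): 5
Product = 9 * 4 * 2 * 5 = 360

360


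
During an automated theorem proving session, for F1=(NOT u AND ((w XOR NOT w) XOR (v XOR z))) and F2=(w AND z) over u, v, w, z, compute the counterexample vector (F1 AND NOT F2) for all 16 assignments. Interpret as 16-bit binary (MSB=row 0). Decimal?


F1 = (NOT u AND ((w XOR NOT w) XOR (v XOR z)))
F2 = (w AND z)
Counterexample to F1=>F2 is where F1=1 and F2=0.
Evaluate each row (bits = u,v,w,z, MSB first):
  row 0 [0000]: F1=1 F2=0 -> F1&~F2 -> 1
  row 1 [0001]: F1=0 F2=0 -> F1&~F2 -> 0
  row 2 [0010]: F1=1 F2=0 -> F1&~F2 -> 1
  row 3 [0011]: F1=0 F2=1 -> F1&~F2 -> 0
  row 4 [0100]: F1=0 F2=0 -> F1&~F2 -> 0
  row 5 [0101]: F1=1 F2=0 -> F1&~F2 -> 1
  row 6 [0110]: F1=0 F2=0 -> F1&~F2 -> 0
  row 7 [0111]: F1=1 F2=1 -> F1&~F2 -> 0
  row 8 [1000]: F1=0 F2=0 -> F1&~F2 -> 0
  row 9 [1001]: F1=0 F2=0 -> F1&~F2 -> 0
  row 10 [1010]: F1=0 F2=0 -> F1&~F2 -> 0
  row 11 [1011]: F1=0 F2=1 -> F1&~F2 -> 0
  row 12 [1100]: F1=0 F2=0 -> F1&~F2 -> 0
  row 13 [1101]: F1=0 F2=0 -> F1&~F2 -> 0
  row 14 [1110]: F1=0 F2=0 -> F1&~F2 -> 0
  row 15 [1111]: F1=0 F2=1 -> F1&~F2 -> 0
Full result column, 4 rows per line (u,v fixed per line; w,z runs 00..11 left to right):
  rows 0-3 [u,v=00]: 1010  = hex A
  rows 4-7 [u,v=01]: 0100  = hex 4
  rows 8-11 [u,v=10]: 0000  = hex 0
  rows 12-15 [u,v=11]: 0000  = hex 0
Counterexample vector (row 0 .. row 15) = 1010010000000000
Output column grouped in 4s = 1010 0100 0000 0000 = 0xA400
Convert to decimal digit by digit (value = value*16 + digit):
  A -> 10
  10*16 + 4 = 164
  164*16 + 0 = 2624
  2624*16 + 0 = 41984
Decimal = 41984

41984


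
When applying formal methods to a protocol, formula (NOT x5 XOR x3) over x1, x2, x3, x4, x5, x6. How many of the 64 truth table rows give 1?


Formula: (NOT x5 XOR x3) over 6 vars (64 rows)
Evaluate each row (x1, x2, x3, x4, x5, x6 as bits, MSB first):
  row 0 [000000]: (NOT 0 XOR 0) -> 1
  row 1 [000001]: (NOT 0 XOR 0) -> 1
  row 2 [000010]: (NOT 1 XOR 0) -> 0
  row 3 [000011]: (NOT 1 XOR 0) -> 0
  row 4 [000100]: (NOT 0 XOR 0) -> 1
  (every remaining row is evaluated the same way; all 64 results are listed next)
Full result column, 8 rows per line (x1,x2,x3 fixed per line; x4,x5,x6 runs 000..111 left to right):
  rows 0-7 [x1,x2,x3=000]: 11001100  (ones: 4)
  rows 8-15 [x1,x2,x3=001]: 00110011  (ones: 4)
  rows 16-23 [x1,x2,x3=010]: 11001100  (ones: 4)
  rows 24-31 [x1,x2,x3=011]: 00110011  (ones: 4)
  rows 32-39 [x1,x2,x3=100]: 11001100  (ones: 4)
  rows 40-47 [x1,x2,x3=101]: 00110011  (ones: 4)
  rows 48-55 [x1,x2,x3=110]: 11001100  (ones: 4)
  rows 56-63 [x1,x2,x3=111]: 00110011  (ones: 4)
Count of 1-rows = 4+4+4+4+4+4+4+4 = 32

32


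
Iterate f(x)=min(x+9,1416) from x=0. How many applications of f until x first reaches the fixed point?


Step 1: x=0, cap=1416, increment=9
Step 2: x grows by 9 each step until capped at 1416; fixed point is x=1416
Step 3: iterations = ceil(1416/9) = 158

158


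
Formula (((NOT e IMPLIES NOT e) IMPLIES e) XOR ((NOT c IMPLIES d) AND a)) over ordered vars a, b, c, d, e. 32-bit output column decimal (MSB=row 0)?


Formula: (((NOT e IMPLIES NOT e) IMPLIES e) XOR ((NOT c IMPLIES d) AND a)) over a, b, c, d, e (32 rows)
Evaluate each row (bits = a,b,c,d,e, MSB first):
  row 0 [00000]: (((NOT 0 IMPLIES NOT 0) IMPLIES 0) XOR ((NOT 0 IMPLIES 0) AND 0)) -> 0
  row 1 [00001]: (((NOT 1 IMPLIES NOT 1) IMPLIES 1) XOR ((NOT 0 IMPLIES 0) AND 0)) -> 1
  row 2 [00010]: (((NOT 0 IMPLIES NOT 0) IMPLIES 0) XOR ((NOT 0 IMPLIES 1) AND 0)) -> 0
  row 3 [00011]: (((NOT 1 IMPLIES NOT 1) IMPLIES 1) XOR ((NOT 0 IMPLIES 1) AND 0)) -> 1
  row 4 [00100]: (((NOT 0 IMPLIES NOT 0) IMPLIES 0) XOR ((NOT 1 IMPLIES 0) AND 0)) -> 0
  row 5 [00101]: (((NOT 1 IMPLIES NOT 1) IMPLIES 1) XOR ((NOT 1 IMPLIES 0) AND 0)) -> 1
  row 6 [00110]: (((NOT 0 IMPLIES NOT 0) IMPLIES 0) XOR ((NOT 1 IMPLIES 1) AND 0)) -> 0
  row 7 [00111]: (((NOT 1 IMPLIES NOT 1) IMPLIES 1) XOR ((NOT 1 IMPLIES 1) AND 0)) -> 1
  row 8 [01000]: (((NOT 0 IMPLIES NOT 0) IMPLIES 0) XOR ((NOT 0 IMPLIES 0) AND 0)) -> 0
  row 9 [01001]: (((NOT 1 IMPLIES NOT 1) IMPLIES 1) XOR ((NOT 0 IMPLIES 0) AND 0)) -> 1
  row 10 [01010]: (((NOT 0 IMPLIES NOT 0) IMPLIES 0) XOR ((NOT 0 IMPLIES 1) AND 0)) -> 0
  row 11 [01011]: (((NOT 1 IMPLIES NOT 1) IMPLIES 1) XOR ((NOT 0 IMPLIES 1) AND 0)) -> 1
  row 12 [01100]: (((NOT 0 IMPLIES NOT 0) IMPLIES 0) XOR ((NOT 1 IMPLIES 0) AND 0)) -> 0
  row 13 [01101]: (((NOT 1 IMPLIES NOT 1) IMPLIES 1) XOR ((NOT 1 IMPLIES 0) AND 0)) -> 1
  row 14 [01110]: (((NOT 0 IMPLIES NOT 0) IMPLIES 0) XOR ((NOT 1 IMPLIES 1) AND 0)) -> 0
  row 15 [01111]: (((NOT 1 IMPLIES NOT 1) IMPLIES 1) XOR ((NOT 1 IMPLIES 1) AND 0)) -> 1
  row 16 [10000]: (((NOT 0 IMPLIES NOT 0) IMPLIES 0) XOR ((NOT 0 IMPLIES 0) AND 1)) -> 0
  row 17 [10001]: (((NOT 1 IMPLIES NOT 1) IMPLIES 1) XOR ((NOT 0 IMPLIES 0) AND 1)) -> 1
  row 18 [10010]: (((NOT 0 IMPLIES NOT 0) IMPLIES 0) XOR ((NOT 0 IMPLIES 1) AND 1)) -> 1
  row 19 [10011]: (((NOT 1 IMPLIES NOT 1) IMPLIES 1) XOR ((NOT 0 IMPLIES 1) AND 1)) -> 0
  row 20 [10100]: (((NOT 0 IMPLIES NOT 0) IMPLIES 0) XOR ((NOT 1 IMPLIES 0) AND 1)) -> 1
  row 21 [10101]: (((NOT 1 IMPLIES NOT 1) IMPLIES 1) XOR ((NOT 1 IMPLIES 0) AND 1)) -> 0
  row 22 [10110]: (((NOT 0 IMPLIES NOT 0) IMPLIES 0) XOR ((NOT 1 IMPLIES 1) AND 1)) -> 1
  row 23 [10111]: (((NOT 1 IMPLIES NOT 1) IMPLIES 1) XOR ((NOT 1 IMPLIES 1) AND 1)) -> 0
  row 24 [11000]: (((NOT 0 IMPLIES NOT 0) IMPLIES 0) XOR ((NOT 0 IMPLIES 0) AND 1)) -> 0
  row 25 [11001]: (((NOT 1 IMPLIES NOT 1) IMPLIES 1) XOR ((NOT 0 IMPLIES 0) AND 1)) -> 1
  row 26 [11010]: (((NOT 0 IMPLIES NOT 0) IMPLIES 0) XOR ((NOT 0 IMPLIES 1) AND 1)) -> 1
  row 27 [11011]: (((NOT 1 IMPLIES NOT 1) IMPLIES 1) XOR ((NOT 0 IMPLIES 1) AND 1)) -> 0
  row 28 [11100]: (((NOT 0 IMPLIES NOT 0) IMPLIES 0) XOR ((NOT 1 IMPLIES 0) AND 1)) -> 1
  row 29 [11101]: (((NOT 1 IMPLIES NOT 1) IMPLIES 1) XOR ((NOT 1 IMPLIES 0) AND 1)) -> 0
  row 30 [11110]: (((NOT 0 IMPLIES NOT 0) IMPLIES 0) XOR ((NOT 1 IMPLIES 1) AND 1)) -> 1
  row 31 [11111]: (((NOT 1 IMPLIES NOT 1) IMPLIES 1) XOR ((NOT 1 IMPLIES 1) AND 1)) -> 0
Full result column, 4 rows per line (a,b,c fixed per line; d,e runs 00..11 left to right):
  rows 0-3 [a,b,c=000]: 0101  = hex 5
  rows 4-7 [a,b,c=001]: 0101  = hex 5
  rows 8-11 [a,b,c=010]: 0101  = hex 5
  rows 12-15 [a,b,c=011]: 0101  = hex 5
  rows 16-19 [a,b,c=100]: 0110  = hex 6
  rows 20-23 [a,b,c=101]: 1010  = hex A
  rows 24-27 [a,b,c=110]: 0110  = hex 6
  rows 28-31 [a,b,c=111]: 1010  = hex A
Output column (row 0 .. row 31) = 01010101010101010110101001101010
Output column grouped in 4s = 0101 0101 0101 0101 0110 1010 0110 1010 = 0x55556A6A
Convert to decimal digit by digit (value = value*16 + digit):
  5 -> 5
  5*16 + 5 = 85
  85*16 + 5 = 1365
  1365*16 + 5 = 21845
  21845*16 + 6 = 349526
  349526*16 + 10 (A) = 5592426
  5592426*16 + 6 = 89478822
  89478822*16 + 10 (A) = 1431661162
Decimal = 1431661162

1431661162


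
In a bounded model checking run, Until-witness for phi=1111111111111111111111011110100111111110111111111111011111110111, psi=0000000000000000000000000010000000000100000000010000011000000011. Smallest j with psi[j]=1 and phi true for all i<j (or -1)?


(phi U psi) at 0: need smallest j with psi[j]=1 and phi[i]=1 for all i in [0,j).
Scan from step 0:
  step 0: phi=1, psi=0 -> continue
  step 1: phi=1, psi=0 -> continue
  step 2: phi=1, psi=0 -> continue
  step 3: phi=1, psi=0 -> continue
  step 22: phi=0 -> phi-prefix broken from here
  step 26: psi=1 but phi already failed -> not a witness
  step 37: psi=1 but phi already failed -> not a witness
  step 47: psi=1 but phi already failed -> not a witness
  step 53: psi=1 but phi already failed -> not a witness
  step 54: psi=1 but phi already failed -> not a witness
  step 62: psi=1 but phi already failed -> not a witness
  step 63: psi=1 but phi already failed -> not a witness
  end of trace: no witness -> -1
Witness step = -1

-1


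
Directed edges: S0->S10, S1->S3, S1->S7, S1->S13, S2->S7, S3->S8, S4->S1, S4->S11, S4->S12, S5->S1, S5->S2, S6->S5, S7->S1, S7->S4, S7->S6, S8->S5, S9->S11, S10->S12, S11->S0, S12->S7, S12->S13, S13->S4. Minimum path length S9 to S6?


BFS layer-by-layer from S9:
  dist 0: {S9}
  dist 1: {S11}
  dist 2: {S0}
  dist 3: {S10}
  dist 4: {S12}
  dist 5: {S7, S13}
  dist 6: {S1, S4, S6}
  -> S6 reached at distance 6
Shortest path length = 6

6


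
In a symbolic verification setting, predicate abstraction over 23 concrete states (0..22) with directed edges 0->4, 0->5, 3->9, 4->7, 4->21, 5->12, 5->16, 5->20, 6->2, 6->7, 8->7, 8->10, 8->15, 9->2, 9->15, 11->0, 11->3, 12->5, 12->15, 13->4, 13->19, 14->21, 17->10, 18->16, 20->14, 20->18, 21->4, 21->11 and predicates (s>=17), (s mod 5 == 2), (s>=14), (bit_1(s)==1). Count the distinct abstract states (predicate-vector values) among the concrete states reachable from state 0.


BFS from 0:
Concrete reachable: {0, 2, 3, 4, 5, 7, 9, 11, 12, 14, 15, 16, 18, 20, 21}
Abstract via predicates (s>=17), (s mod 5 == 2), (s>=14), (bit_1(s)==1):
  (0,0,0,0) <- {0, 4, 5, 9}
  (0,0,0,1) <- {3, 11}
  (0,0,1,0) <- {16}
  (0,0,1,1) <- {14, 15}
  (0,1,0,0) <- {12}
  (0,1,0,1) <- {2, 7}
  (1,0,1,0) <- {20, 21}
  (1,0,1,1) <- {18}
Distinct abstract states = 8

8


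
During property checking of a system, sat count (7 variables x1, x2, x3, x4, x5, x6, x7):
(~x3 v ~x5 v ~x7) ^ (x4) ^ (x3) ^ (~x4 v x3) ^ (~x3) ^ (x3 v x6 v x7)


CNF with 6 clauses over 7 vars (128 assignments).
An assignment satisfies CNF iff every clause has >=1 true literal.
Check each row (bits = x1,x2,x3,x4,x5,x6,x7; clause T/F shown):
  row 0 [0000000]: clauses=TFFTTF -> 0
  row 1 [0000001]: clauses=TFFTTT -> 0
  row 2 [0000010]: clauses=TFFTTT -> 0
  row 3 [0000011]: clauses=TFFTTT -> 0
  row 4 [0000100]: clauses=TFFTTF -> 0
  (every remaining row is evaluated the same way; all 128 results are listed next)
Full result column, 8 rows per line (x1,x2,x3,x4 fixed per line; x5,x6,x7 runs 000..111 left to right):
  rows 0-7 [x1,x2,x3,x4=0000]: 00000000  (ones: 0)
  rows 8-15 [x1,x2,x3,x4=0001]: 00000000  (ones: 0)
  rows 16-23 [x1,x2,x3,x4=0010]: 00000000  (ones: 0)
  rows 24-31 [x1,x2,x3,x4=0011]: 00000000  (ones: 0)
  rows 32-39 [x1,x2,x3,x4=0100]: 00000000  (ones: 0)
  rows 40-47 [x1,x2,x3,x4=0101]: 00000000  (ones: 0)
  rows 48-55 [x1,x2,x3,x4=0110]: 00000000  (ones: 0)
  rows 56-63 [x1,x2,x3,x4=0111]: 00000000  (ones: 0)
  rows 64-71 [x1,x2,x3,x4=1000]: 00000000  (ones: 0)
  rows 72-79 [x1,x2,x3,x4=1001]: 00000000  (ones: 0)
  rows 80-87 [x1,x2,x3,x4=1010]: 00000000  (ones: 0)
  rows 88-95 [x1,x2,x3,x4=1011]: 00000000  (ones: 0)
  rows 96-103 [x1,x2,x3,x4=1100]: 00000000  (ones: 0)
  rows 104-111 [x1,x2,x3,x4=1101]: 00000000  (ones: 0)
  rows 112-119 [x1,x2,x3,x4=1110]: 00000000  (ones: 0)
  rows 120-127 [x1,x2,x3,x4=1111]: 00000000  (ones: 0)
Satisfying assignments = 0+0+0+0+0+0+0+0+0+0+0+0+0+0+0+0 = 0

0


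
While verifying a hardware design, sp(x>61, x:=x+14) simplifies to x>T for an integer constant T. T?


Formula: sp(P, x:=E) = exists old_x. (x = E[old_x/x]) AND P[old_x/x] (old_x is the value of x before the assignment; eliminate old_x by solving x = E[old_x/x] for old_x)
Step 1: Precondition P: x>61, i.e. old_x > 61
Step 2: Assignment gives x = old_x + 14, so old_x = x - 14
Step 3: Substitute into P: x - 14 > 61
Step 4: Simplify: x > 61+14 = 75

75


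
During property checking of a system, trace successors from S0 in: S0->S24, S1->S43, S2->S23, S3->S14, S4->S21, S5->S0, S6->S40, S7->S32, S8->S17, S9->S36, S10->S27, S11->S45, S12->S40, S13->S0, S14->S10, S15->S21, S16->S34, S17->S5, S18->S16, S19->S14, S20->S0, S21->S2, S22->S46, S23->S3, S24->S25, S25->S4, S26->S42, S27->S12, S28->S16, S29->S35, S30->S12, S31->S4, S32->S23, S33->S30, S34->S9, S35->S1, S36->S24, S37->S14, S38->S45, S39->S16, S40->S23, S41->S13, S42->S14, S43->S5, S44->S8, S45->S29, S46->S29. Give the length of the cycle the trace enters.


Trace from S0 until a state repeats:
  S0 -> S24 -> S25 -> S4 -> S21 -> S2 -> S23 -> S3 -> S14 -> S10 -> S27 -> S12 -> S40 -> S23
S23 first seen at step 6, revisited at step 13.
Cycle length = 13 - 6 = 7

7


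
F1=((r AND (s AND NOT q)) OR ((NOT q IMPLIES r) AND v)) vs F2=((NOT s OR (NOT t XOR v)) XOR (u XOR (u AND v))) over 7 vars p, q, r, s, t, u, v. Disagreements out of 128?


F1 = ((r AND (s AND NOT q)) OR ((NOT q IMPLIES r) AND v))
F2 = ((NOT s OR (NOT t XOR v)) XOR (u XOR (u AND v)))
Evaluate both on each of 128 rows (bits = p,q,r,s,t,u,v):
  row 0 [0000000]: F1=0 F2=1 (differ) -> 1
  row 1 [0000001]: F1=0 F2=1 (differ) -> 1
  row 2 [0000010]: F1=0 F2=0 -> 0
  row 3 [0000011]: F1=0 F2=1 (differ) -> 1
  row 4 [0000100]: F1=0 F2=1 (differ) -> 1
  (every remaining row is evaluated the same way; all 128 results are listed next)
Full result column, 8 rows per line (p,q,r,s fixed per line; t,u,v runs 000..111 left to right):
  rows 0-7 [p,q,r,s=0000]: 11011101  (ones: 6)
  rows 8-15 [p,q,r,s=0001]: 10000111  (ones: 4)
  rows 16-23 [p,q,r,s=0010]: 10001000  (ones: 2)
  rows 24-31 [p,q,r,s=0011]: 01111000  (ones: 4)
  rows 32-39 [p,q,r,s=0100]: 10001000  (ones: 2)
  rows 40-47 [p,q,r,s=0101]: 11010010  (ones: 4)
  rows 48-55 [p,q,r,s=0110]: 10001000  (ones: 2)
  rows 56-63 [p,q,r,s=0111]: 11010010  (ones: 4)
  rows 64-71 [p,q,r,s=1000]: 11011101  (ones: 6)
  rows 72-79 [p,q,r,s=1001]: 10000111  (ones: 4)
  rows 80-87 [p,q,r,s=1010]: 10001000  (ones: 2)
  rows 88-95 [p,q,r,s=1011]: 01111000  (ones: 4)
  rows 96-103 [p,q,r,s=1100]: 10001000  (ones: 2)
  rows 104-111 [p,q,r,s=1101]: 11010010  (ones: 4)
  rows 112-119 [p,q,r,s=1110]: 10001000  (ones: 2)
  rows 120-127 [p,q,r,s=1111]: 11010010  (ones: 4)
Disagreements = 6+4+2+4+2+4+2+4+6+4+2+4+2+4+2+4 = 56

56


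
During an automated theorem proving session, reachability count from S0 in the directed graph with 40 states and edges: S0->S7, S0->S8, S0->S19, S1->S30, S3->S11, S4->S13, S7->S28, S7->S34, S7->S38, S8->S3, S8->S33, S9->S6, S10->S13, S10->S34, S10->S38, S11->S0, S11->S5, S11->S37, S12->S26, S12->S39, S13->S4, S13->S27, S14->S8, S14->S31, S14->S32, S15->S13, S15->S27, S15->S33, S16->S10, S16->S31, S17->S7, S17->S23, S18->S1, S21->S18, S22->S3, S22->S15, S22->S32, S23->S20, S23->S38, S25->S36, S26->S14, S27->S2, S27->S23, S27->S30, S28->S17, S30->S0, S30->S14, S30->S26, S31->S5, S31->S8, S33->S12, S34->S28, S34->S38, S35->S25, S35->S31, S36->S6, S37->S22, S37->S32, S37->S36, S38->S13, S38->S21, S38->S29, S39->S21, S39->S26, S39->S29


BFS from S0:
  layer 0: {S0}
  layer 1: {S7, S8, S19}
  layer 2: {S3, S28, S33, S34, S38}
  layer 3: {S11, S12, S13, S17, S21, S29}
  layer 4: {S4, S5, S18, S23, S26, S27, S37, S39}
  layer 5: {S1, S2, S14, S20, S22, S30, S32, S36}
  layer 6: {S6, S15, S31}
Reachable set: {S0, S1, S2, S3, S4, S5, S6, S7, S8, S11, S12, S13, S14, S15, S17, S18, S19, S20, S21, S22, S23, S26, S27, S28, S29, S30, S31, S32, S33, S34, S36, S37, S38, S39}
Count = 34

34


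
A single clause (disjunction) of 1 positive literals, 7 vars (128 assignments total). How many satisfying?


Step 1: Total=2^7=128
Step 2: Unsat when all 1 false: 2^6=64
Step 3: Sat=128-64=64

64


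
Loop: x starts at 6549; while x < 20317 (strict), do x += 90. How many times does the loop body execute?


Step 1: x goes from 6549 toward 20317 by 90; the body runs while x<20317, so iterations = ceil((bound-start)/step)
Step 2: Distance=13768
Step 3: ceil(13768/90)=153

153


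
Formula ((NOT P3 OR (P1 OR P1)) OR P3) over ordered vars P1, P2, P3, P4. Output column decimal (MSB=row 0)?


Formula: ((NOT P3 OR (P1 OR P1)) OR P3) over P1, P2, P3, P4 (16 rows)
Evaluate each row (bits = P1,P2,P3,P4, MSB first):
  row 0 [0000]: ((NOT 0 OR (0 OR 0)) OR 0) -> 1
  row 1 [0001]: ((NOT 0 OR (0 OR 0)) OR 0) -> 1
  row 2 [0010]: ((NOT 1 OR (0 OR 0)) OR 1) -> 1
  row 3 [0011]: ((NOT 1 OR (0 OR 0)) OR 1) -> 1
  row 4 [0100]: ((NOT 0 OR (0 OR 0)) OR 0) -> 1
  row 5 [0101]: ((NOT 0 OR (0 OR 0)) OR 0) -> 1
  row 6 [0110]: ((NOT 1 OR (0 OR 0)) OR 1) -> 1
  row 7 [0111]: ((NOT 1 OR (0 OR 0)) OR 1) -> 1
  row 8 [1000]: ((NOT 0 OR (1 OR 1)) OR 0) -> 1
  row 9 [1001]: ((NOT 0 OR (1 OR 1)) OR 0) -> 1
  row 10 [1010]: ((NOT 1 OR (1 OR 1)) OR 1) -> 1
  row 11 [1011]: ((NOT 1 OR (1 OR 1)) OR 1) -> 1
  row 12 [1100]: ((NOT 0 OR (1 OR 1)) OR 0) -> 1
  row 13 [1101]: ((NOT 0 OR (1 OR 1)) OR 0) -> 1
  row 14 [1110]: ((NOT 1 OR (1 OR 1)) OR 1) -> 1
  row 15 [1111]: ((NOT 1 OR (1 OR 1)) OR 1) -> 1
Full result column, 4 rows per line (P1,P2 fixed per line; P3,P4 runs 00..11 left to right):
  rows 0-3 [P1,P2=00]: 1111  = hex F
  rows 4-7 [P1,P2=01]: 1111  = hex F
  rows 8-11 [P1,P2=10]: 1111  = hex F
  rows 12-15 [P1,P2=11]: 1111  = hex F
Output column (row 0 .. row 15) = 1111111111111111
Output column grouped in 4s = 1111 1111 1111 1111 = 0xFFFF
Convert to decimal digit by digit (value = value*16 + digit):
  F -> 15
  15*16 + 15 (F) = 255
  255*16 + 15 (F) = 4095
  4095*16 + 15 (F) = 65535
Decimal = 65535

65535


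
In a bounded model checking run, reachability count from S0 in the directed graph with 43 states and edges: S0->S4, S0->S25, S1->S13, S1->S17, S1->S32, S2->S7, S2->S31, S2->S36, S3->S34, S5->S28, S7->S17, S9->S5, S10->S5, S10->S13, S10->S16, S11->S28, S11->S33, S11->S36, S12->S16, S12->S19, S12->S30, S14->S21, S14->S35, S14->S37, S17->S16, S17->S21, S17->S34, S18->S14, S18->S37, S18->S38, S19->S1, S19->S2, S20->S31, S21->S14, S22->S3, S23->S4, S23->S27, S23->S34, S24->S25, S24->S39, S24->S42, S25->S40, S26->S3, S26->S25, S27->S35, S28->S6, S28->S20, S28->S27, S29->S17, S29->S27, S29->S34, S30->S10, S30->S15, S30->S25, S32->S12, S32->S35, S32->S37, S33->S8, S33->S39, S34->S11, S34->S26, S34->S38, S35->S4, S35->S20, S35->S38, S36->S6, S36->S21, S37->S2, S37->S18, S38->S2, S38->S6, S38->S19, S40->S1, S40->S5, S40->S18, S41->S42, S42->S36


BFS from S0:
  layer 0: {S0}
  layer 1: {S4, S25}
  layer 2: {S40}
  layer 3: {S1, S5, S18}
  layer 4: {S13, S14, S17, S28, S32, S37, S38}
  layer 5: {S2, S6, S12, S16, S19, S20, S21, S27, S34, S35}
  layer 6: {S7, S11, S26, S30, S31, S36}
  layer 7: {S3, S10, S15, S33}
  layer 8: {S8, S39}
Reachable set: {S0, S1, S2, S3, S4, S5, S6, S7, S8, S10, S11, S12, S13, S14, S15, S16, S17, S18, S19, S20, S21, S25, S26, S27, S28, S30, S31, S32, S33, S34, S35, S36, S37, S38, S39, S40}
Count = 36

36


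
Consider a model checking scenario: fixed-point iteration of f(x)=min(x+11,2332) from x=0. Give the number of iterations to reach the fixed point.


Step 1: x=0, cap=2332, increment=11
Step 2: x grows by 11 each step until capped at 2332; fixed point is x=2332
Step 3: iterations = ceil(2332/11) = 212

212


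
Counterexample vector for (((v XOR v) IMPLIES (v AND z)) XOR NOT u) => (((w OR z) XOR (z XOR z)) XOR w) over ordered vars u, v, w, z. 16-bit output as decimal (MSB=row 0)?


F1 = (((v XOR v) IMPLIES (v AND z)) XOR NOT u)
F2 = (((w OR z) XOR (z XOR z)) XOR w)
Counterexample to F1=>F2 is where F1=1 and F2=0.
Evaluate each row (bits = u,v,w,z, MSB first):
  row 0 [0000]: F1=0 F2=0 -> F1&~F2 -> 0
  row 1 [0001]: F1=0 F2=1 -> F1&~F2 -> 0
  row 2 [0010]: F1=0 F2=0 -> F1&~F2 -> 0
  row 3 [0011]: F1=0 F2=0 -> F1&~F2 -> 0
  row 4 [0100]: F1=0 F2=0 -> F1&~F2 -> 0
  row 5 [0101]: F1=0 F2=1 -> F1&~F2 -> 0
  row 6 [0110]: F1=0 F2=0 -> F1&~F2 -> 0
  row 7 [0111]: F1=0 F2=0 -> F1&~F2 -> 0
  row 8 [1000]: F1=1 F2=0 -> F1&~F2 -> 1
  row 9 [1001]: F1=1 F2=1 -> F1&~F2 -> 0
  row 10 [1010]: F1=1 F2=0 -> F1&~F2 -> 1
  row 11 [1011]: F1=1 F2=0 -> F1&~F2 -> 1
  row 12 [1100]: F1=1 F2=0 -> F1&~F2 -> 1
  row 13 [1101]: F1=1 F2=1 -> F1&~F2 -> 0
  row 14 [1110]: F1=1 F2=0 -> F1&~F2 -> 1
  row 15 [1111]: F1=1 F2=0 -> F1&~F2 -> 1
Full result column, 4 rows per line (u,v fixed per line; w,z runs 00..11 left to right):
  rows 0-3 [u,v=00]: 0000  = hex 0
  rows 4-7 [u,v=01]: 0000  = hex 0
  rows 8-11 [u,v=10]: 1011  = hex B
  rows 12-15 [u,v=11]: 1011  = hex B
Counterexample vector (row 0 .. row 15) = 0000000010111011
Output column grouped in 4s = 0000 0000 1011 1011 = 0x00BB
Convert to decimal digit by digit (value = value*16 + digit):
  0 -> 0
  0*16 + 0 = 0
  0*16 + 11 (B) = 11
  11*16 + 11 (B) = 187
Decimal = 187

187


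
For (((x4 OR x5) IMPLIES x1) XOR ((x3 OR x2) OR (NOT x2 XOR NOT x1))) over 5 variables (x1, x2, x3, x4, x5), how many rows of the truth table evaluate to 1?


Formula: (((x4 OR x5) IMPLIES x1) XOR ((x3 OR x2) OR (NOT x2 XOR NOT x1))) over 5 vars (32 rows)
Evaluate each row (x1, x2, x3, x4, x5 as bits, MSB first):
  row 0 [00000]: (((0 OR 0) IMPLIES 0) XOR ((0 OR 0) OR (NOT 0 XOR NOT 0))) -> 1
  row 1 [00001]: (((0 OR 1) IMPLIES 0) XOR ((0 OR 0) OR (NOT 0 XOR NOT 0))) -> 0
  row 2 [00010]: (((1 OR 0) IMPLIES 0) XOR ((0 OR 0) OR (NOT 0 XOR NOT 0))) -> 0
  row 3 [00011]: (((1 OR 1) IMPLIES 0) XOR ((0 OR 0) OR (NOT 0 XOR NOT 0))) -> 0
  row 4 [00100]: (((0 OR 0) IMPLIES 0) XOR ((1 OR 0) OR (NOT 0 XOR NOT 0))) -> 0
  row 5 [00101]: (((0 OR 1) IMPLIES 0) XOR ((1 OR 0) OR (NOT 0 XOR NOT 0))) -> 1
  row 6 [00110]: (((1 OR 0) IMPLIES 0) XOR ((1 OR 0) OR (NOT 0 XOR NOT 0))) -> 1
  row 7 [00111]: (((1 OR 1) IMPLIES 0) XOR ((1 OR 0) OR (NOT 0 XOR NOT 0))) -> 1
  row 8 [01000]: (((0 OR 0) IMPLIES 0) XOR ((0 OR 1) OR (NOT 1 XOR NOT 0))) -> 0
  row 9 [01001]: (((0 OR 1) IMPLIES 0) XOR ((0 OR 1) OR (NOT 1 XOR NOT 0))) -> 1
  row 10 [01010]: (((1 OR 0) IMPLIES 0) XOR ((0 OR 1) OR (NOT 1 XOR NOT 0))) -> 1
  row 11 [01011]: (((1 OR 1) IMPLIES 0) XOR ((0 OR 1) OR (NOT 1 XOR NOT 0))) -> 1
  row 12 [01100]: (((0 OR 0) IMPLIES 0) XOR ((1 OR 1) OR (NOT 1 XOR NOT 0))) -> 0
  row 13 [01101]: (((0 OR 1) IMPLIES 0) XOR ((1 OR 1) OR (NOT 1 XOR NOT 0))) -> 1
  row 14 [01110]: (((1 OR 0) IMPLIES 0) XOR ((1 OR 1) OR (NOT 1 XOR NOT 0))) -> 1
  row 15 [01111]: (((1 OR 1) IMPLIES 0) XOR ((1 OR 1) OR (NOT 1 XOR NOT 0))) -> 1
  row 16 [10000]: (((0 OR 0) IMPLIES 1) XOR ((0 OR 0) OR (NOT 0 XOR NOT 1))) -> 0
  row 17 [10001]: (((0 OR 1) IMPLIES 1) XOR ((0 OR 0) OR (NOT 0 XOR NOT 1))) -> 0
  row 18 [10010]: (((1 OR 0) IMPLIES 1) XOR ((0 OR 0) OR (NOT 0 XOR NOT 1))) -> 0
  row 19 [10011]: (((1 OR 1) IMPLIES 1) XOR ((0 OR 0) OR (NOT 0 XOR NOT 1))) -> 0
  row 20 [10100]: (((0 OR 0) IMPLIES 1) XOR ((1 OR 0) OR (NOT 0 XOR NOT 1))) -> 0
  row 21 [10101]: (((0 OR 1) IMPLIES 1) XOR ((1 OR 0) OR (NOT 0 XOR NOT 1))) -> 0
  row 22 [10110]: (((1 OR 0) IMPLIES 1) XOR ((1 OR 0) OR (NOT 0 XOR NOT 1))) -> 0
  row 23 [10111]: (((1 OR 1) IMPLIES 1) XOR ((1 OR 0) OR (NOT 0 XOR NOT 1))) -> 0
  row 24 [11000]: (((0 OR 0) IMPLIES 1) XOR ((0 OR 1) OR (NOT 1 XOR NOT 1))) -> 0
  row 25 [11001]: (((0 OR 1) IMPLIES 1) XOR ((0 OR 1) OR (NOT 1 XOR NOT 1))) -> 0
  row 26 [11010]: (((1 OR 0) IMPLIES 1) XOR ((0 OR 1) OR (NOT 1 XOR NOT 1))) -> 0
  row 27 [11011]: (((1 OR 1) IMPLIES 1) XOR ((0 OR 1) OR (NOT 1 XOR NOT 1))) -> 0
  row 28 [11100]: (((0 OR 0) IMPLIES 1) XOR ((1 OR 1) OR (NOT 1 XOR NOT 1))) -> 0
  row 29 [11101]: (((0 OR 1) IMPLIES 1) XOR ((1 OR 1) OR (NOT 1 XOR NOT 1))) -> 0
  row 30 [11110]: (((1 OR 0) IMPLIES 1) XOR ((1 OR 1) OR (NOT 1 XOR NOT 1))) -> 0
  row 31 [11111]: (((1 OR 1) IMPLIES 1) XOR ((1 OR 1) OR (NOT 1 XOR NOT 1))) -> 0
Full result column, 8 rows per line (x1,x2 fixed per line; x3,x4,x5 runs 000..111 left to right):
  rows 0-7 [x1,x2=00]: 10000111  (ones: 4)
  rows 8-15 [x1,x2=01]: 01110111  (ones: 6)
  rows 16-23 [x1,x2=10]: 00000000  (ones: 0)
  rows 24-31 [x1,x2=11]: 00000000  (ones: 0)
Count of 1-rows = 4+6+0+0 = 10

10


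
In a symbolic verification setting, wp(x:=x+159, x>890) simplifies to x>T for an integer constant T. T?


Formula: wp(x:=E, P) = P[E/x] (substitute E for x in postcondition)
Step 1: Postcondition: x>890
Step 2: Substitute x+159 for x: x+159>890
Step 3: Solve for x: x > 890-159 = 731

731


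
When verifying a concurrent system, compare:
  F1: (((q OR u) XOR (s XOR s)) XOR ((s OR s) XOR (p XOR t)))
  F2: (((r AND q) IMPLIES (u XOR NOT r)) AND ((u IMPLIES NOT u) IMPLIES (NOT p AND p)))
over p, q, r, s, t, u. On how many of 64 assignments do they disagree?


F1 = (((q OR u) XOR (s XOR s)) XOR ((s OR s) XOR (p XOR t)))
F2 = (((r AND q) IMPLIES (u XOR NOT r)) AND ((u IMPLIES NOT u) IMPLIES (NOT p AND p)))
Evaluate both on each of 64 rows (bits = p,q,r,s,t,u):
  row 0 [000000]: F1=0 F2=0 -> 0
  row 1 [000001]: F1=1 F2=1 -> 0
  row 2 [000010]: F1=1 F2=0 (differ) -> 1
  row 3 [000011]: F1=0 F2=1 (differ) -> 1
  row 4 [000100]: F1=1 F2=0 (differ) -> 1
  (every remaining row is evaluated the same way; all 64 results are listed next)
Full result column, 8 rows per line (p,q,r fixed per line; s,t,u runs 000..111 left to right):
  rows 0-7 [p,q,r=000]: 00111100  (ones: 4)
  rows 8-15 [p,q,r=001]: 00111100  (ones: 4)
  rows 16-23 [p,q,r=010]: 10010110  (ones: 4)
  rows 24-31 [p,q,r=011]: 10010110  (ones: 4)
  rows 32-39 [p,q,r=100]: 11000011  (ones: 4)
  rows 40-47 [p,q,r=101]: 11000011  (ones: 4)
  rows 48-55 [p,q,r=110]: 01101001  (ones: 4)
  rows 56-63 [p,q,r=111]: 01101001  (ones: 4)
Disagreements = 4+4+4+4+4+4+4+4 = 32

32


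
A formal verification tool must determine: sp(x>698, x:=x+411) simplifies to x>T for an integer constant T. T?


Formula: sp(P, x:=E) = exists old_x. (x = E[old_x/x]) AND P[old_x/x] (old_x is the value of x before the assignment; eliminate old_x by solving x = E[old_x/x] for old_x)
Step 1: Precondition P: x>698, i.e. old_x > 698
Step 2: Assignment gives x = old_x + 411, so old_x = x - 411
Step 3: Substitute into P: x - 411 > 698
Step 4: Simplify: x > 698+411 = 1109

1109


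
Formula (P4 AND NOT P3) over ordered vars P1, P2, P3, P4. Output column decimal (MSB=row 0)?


Formula: (P4 AND NOT P3) over P1, P2, P3, P4 (16 rows)
Evaluate each row (bits = P1,P2,P3,P4, MSB first):
  row 0 [0000]: (0 AND NOT 0) -> 0
  row 1 [0001]: (1 AND NOT 0) -> 1
  row 2 [0010]: (0 AND NOT 1) -> 0
  row 3 [0011]: (1 AND NOT 1) -> 0
  row 4 [0100]: (0 AND NOT 0) -> 0
  row 5 [0101]: (1 AND NOT 0) -> 1
  row 6 [0110]: (0 AND NOT 1) -> 0
  row 7 [0111]: (1 AND NOT 1) -> 0
  row 8 [1000]: (0 AND NOT 0) -> 0
  row 9 [1001]: (1 AND NOT 0) -> 1
  row 10 [1010]: (0 AND NOT 1) -> 0
  row 11 [1011]: (1 AND NOT 1) -> 0
  row 12 [1100]: (0 AND NOT 0) -> 0
  row 13 [1101]: (1 AND NOT 0) -> 1
  row 14 [1110]: (0 AND NOT 1) -> 0
  row 15 [1111]: (1 AND NOT 1) -> 0
Full result column, 4 rows per line (P1,P2 fixed per line; P3,P4 runs 00..11 left to right):
  rows 0-3 [P1,P2=00]: 0100  = hex 4
  rows 4-7 [P1,P2=01]: 0100  = hex 4
  rows 8-11 [P1,P2=10]: 0100  = hex 4
  rows 12-15 [P1,P2=11]: 0100  = hex 4
Output column (row 0 .. row 15) = 0100010001000100
Output column grouped in 4s = 0100 0100 0100 0100 = 0x4444
Convert to decimal digit by digit (value = value*16 + digit):
  4 -> 4
  4*16 + 4 = 68
  68*16 + 4 = 1092
  1092*16 + 4 = 17476
Decimal = 17476

17476


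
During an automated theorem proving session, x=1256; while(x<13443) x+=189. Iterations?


Step 1: x goes from 1256 toward 13443 by 189; the body runs while x<13443, so iterations = ceil((bound-start)/step)
Step 2: Distance=12187
Step 3: ceil(12187/189)=65

65


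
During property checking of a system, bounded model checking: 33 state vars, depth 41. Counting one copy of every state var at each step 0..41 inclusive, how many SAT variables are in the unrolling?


BMC unrolls to depth k, creating one copy of each state var for steps 0..k.
Step count = 41 + 1 = 42 (steps 0 through 41)
Vars per step = 33
Total = 33 * 42 = 1386

1386


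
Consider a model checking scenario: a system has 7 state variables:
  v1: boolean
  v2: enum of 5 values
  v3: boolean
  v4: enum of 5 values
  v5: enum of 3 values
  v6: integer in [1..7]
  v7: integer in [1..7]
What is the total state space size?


State space = product of domain sizes of all variables.
Domain sizes:
  v1 (boolean): 2
  v2 (enum of 5 values): 5
  v3 (boolean): 2
  v4 (enum of 5 values): 5
  v5 (enum of 3 values): 3
  v6 (integer in [1..7]): 7
  v7 (integer in [1..7]): 7
Product = 2 * 5 * 2 * 5 * 3 * 7 * 7 = 14700

14700


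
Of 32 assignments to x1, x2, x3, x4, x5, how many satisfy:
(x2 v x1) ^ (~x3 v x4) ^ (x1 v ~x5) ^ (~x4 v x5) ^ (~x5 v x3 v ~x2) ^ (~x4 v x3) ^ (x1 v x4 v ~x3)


CNF with 7 clauses over 5 vars (32 assignments).
An assignment satisfies CNF iff every clause has >=1 true literal.
Check each row (bits = x1,x2,x3,x4,x5; clause T/F shown):
  row 0 [00000]: clauses=FTTTTTT -> 0
  row 1 [00001]: clauses=FTFTTTT -> 0
  row 2 [00010]: clauses=FTTFTFT -> 0
  row 3 [00011]: clauses=FTFTTFT -> 0
  row 4 [00100]: clauses=FFTTTTF -> 0
  row 5 [00101]: clauses=FFFTTTF -> 0
  row 6 [00110]: clauses=FTTFTTT -> 0
  row 7 [00111]: clauses=FTFTTTT -> 0
  row 8 [01000]: clauses=TTTTTTT -> 1
  row 9 [01001]: clauses=TTFTFTT -> 0
  row 10 [01010]: clauses=TTTFTFT -> 0
  row 11 [01011]: clauses=TTFTFFT -> 0
  row 12 [01100]: clauses=TFTTTTF -> 0
  row 13 [01101]: clauses=TFFTTTF -> 0
  row 14 [01110]: clauses=TTTFTTT -> 0
  row 15 [01111]: clauses=TTFTTTT -> 0
  row 16 [10000]: clauses=TTTTTTT -> 1
  row 17 [10001]: clauses=TTTTTTT -> 1
  row 18 [10010]: clauses=TTTFTFT -> 0
  row 19 [10011]: clauses=TTTTTFT -> 0
  row 20 [10100]: clauses=TFTTTTT -> 0
  row 21 [10101]: clauses=TFTTTTT -> 0
  row 22 [10110]: clauses=TTTFTTT -> 0
  row 23 [10111]: clauses=TTTTTTT -> 1
  row 24 [11000]: clauses=TTTTTTT -> 1
  row 25 [11001]: clauses=TTTTFTT -> 0
  row 26 [11010]: clauses=TTTFTFT -> 0
  row 27 [11011]: clauses=TTTTFFT -> 0
  row 28 [11100]: clauses=TFTTTTT -> 0
  row 29 [11101]: clauses=TFTTTTT -> 0
  row 30 [11110]: clauses=TTTFTTT -> 0
  row 31 [11111]: clauses=TTTTTTT -> 1
Full result column, 8 rows per line (x1,x2 fixed per line; x3,x4,x5 runs 000..111 left to right):
  rows 0-7 [x1,x2=00]: 00000000  (ones: 0)
  rows 8-15 [x1,x2=01]: 10000000  (ones: 1)
  rows 16-23 [x1,x2=10]: 11000001  (ones: 3)
  rows 24-31 [x1,x2=11]: 10000001  (ones: 2)
Satisfying assignments = 0+1+3+2 = 6

6


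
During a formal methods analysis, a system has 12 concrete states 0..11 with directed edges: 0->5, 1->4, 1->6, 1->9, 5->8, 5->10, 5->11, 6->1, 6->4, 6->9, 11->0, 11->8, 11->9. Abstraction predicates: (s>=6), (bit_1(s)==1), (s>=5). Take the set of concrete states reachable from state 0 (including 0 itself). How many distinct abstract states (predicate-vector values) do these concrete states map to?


BFS from 0:
Concrete reachable: {0, 5, 8, 9, 10, 11}
Abstract via predicates (s>=6), (bit_1(s)==1), (s>=5):
  (0,0,0) <- {0}
  (0,0,1) <- {5}
  (1,0,1) <- {8, 9}
  (1,1,1) <- {10, 11}
Distinct abstract states = 4

4


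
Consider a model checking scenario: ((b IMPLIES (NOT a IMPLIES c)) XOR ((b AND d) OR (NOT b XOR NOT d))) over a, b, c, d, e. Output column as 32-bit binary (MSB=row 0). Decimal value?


Formula: ((b IMPLIES (NOT a IMPLIES c)) XOR ((b AND d) OR (NOT b XOR NOT d))) over a, b, c, d, e (32 rows)
Evaluate each row (bits = a,b,c,d,e, MSB first):
  row 0 [00000]: ((0 IMPLIES (NOT 0 IMPLIES 0)) XOR ((0 AND 0) OR (NOT 0 XOR NOT 0))) -> 1
  row 1 [00001]: ((0 IMPLIES (NOT 0 IMPLIES 0)) XOR ((0 AND 0) OR (NOT 0 XOR NOT 0))) -> 1
  row 2 [00010]: ((0 IMPLIES (NOT 0 IMPLIES 0)) XOR ((0 AND 1) OR (NOT 0 XOR NOT 1))) -> 0
  row 3 [00011]: ((0 IMPLIES (NOT 0 IMPLIES 0)) XOR ((0 AND 1) OR (NOT 0 XOR NOT 1))) -> 0
  row 4 [00100]: ((0 IMPLIES (NOT 0 IMPLIES 1)) XOR ((0 AND 0) OR (NOT 0 XOR NOT 0))) -> 1
  row 5 [00101]: ((0 IMPLIES (NOT 0 IMPLIES 1)) XOR ((0 AND 0) OR (NOT 0 XOR NOT 0))) -> 1
  row 6 [00110]: ((0 IMPLIES (NOT 0 IMPLIES 1)) XOR ((0 AND 1) OR (NOT 0 XOR NOT 1))) -> 0
  row 7 [00111]: ((0 IMPLIES (NOT 0 IMPLIES 1)) XOR ((0 AND 1) OR (NOT 0 XOR NOT 1))) -> 0
  row 8 [01000]: ((1 IMPLIES (NOT 0 IMPLIES 0)) XOR ((1 AND 0) OR (NOT 1 XOR NOT 0))) -> 1
  row 9 [01001]: ((1 IMPLIES (NOT 0 IMPLIES 0)) XOR ((1 AND 0) OR (NOT 1 XOR NOT 0))) -> 1
  row 10 [01010]: ((1 IMPLIES (NOT 0 IMPLIES 0)) XOR ((1 AND 1) OR (NOT 1 XOR NOT 1))) -> 1
  row 11 [01011]: ((1 IMPLIES (NOT 0 IMPLIES 0)) XOR ((1 AND 1) OR (NOT 1 XOR NOT 1))) -> 1
  row 12 [01100]: ((1 IMPLIES (NOT 0 IMPLIES 1)) XOR ((1 AND 0) OR (NOT 1 XOR NOT 0))) -> 0
  row 13 [01101]: ((1 IMPLIES (NOT 0 IMPLIES 1)) XOR ((1 AND 0) OR (NOT 1 XOR NOT 0))) -> 0
  row 14 [01110]: ((1 IMPLIES (NOT 0 IMPLIES 1)) XOR ((1 AND 1) OR (NOT 1 XOR NOT 1))) -> 0
  row 15 [01111]: ((1 IMPLIES (NOT 0 IMPLIES 1)) XOR ((1 AND 1) OR (NOT 1 XOR NOT 1))) -> 0
  row 16 [10000]: ((0 IMPLIES (NOT 1 IMPLIES 0)) XOR ((0 AND 0) OR (NOT 0 XOR NOT 0))) -> 1
  row 17 [10001]: ((0 IMPLIES (NOT 1 IMPLIES 0)) XOR ((0 AND 0) OR (NOT 0 XOR NOT 0))) -> 1
  row 18 [10010]: ((0 IMPLIES (NOT 1 IMPLIES 0)) XOR ((0 AND 1) OR (NOT 0 XOR NOT 1))) -> 0
  row 19 [10011]: ((0 IMPLIES (NOT 1 IMPLIES 0)) XOR ((0 AND 1) OR (NOT 0 XOR NOT 1))) -> 0
  row 20 [10100]: ((0 IMPLIES (NOT 1 IMPLIES 1)) XOR ((0 AND 0) OR (NOT 0 XOR NOT 0))) -> 1
  row 21 [10101]: ((0 IMPLIES (NOT 1 IMPLIES 1)) XOR ((0 AND 0) OR (NOT 0 XOR NOT 0))) -> 1
  row 22 [10110]: ((0 IMPLIES (NOT 1 IMPLIES 1)) XOR ((0 AND 1) OR (NOT 0 XOR NOT 1))) -> 0
  row 23 [10111]: ((0 IMPLIES (NOT 1 IMPLIES 1)) XOR ((0 AND 1) OR (NOT 0 XOR NOT 1))) -> 0
  row 24 [11000]: ((1 IMPLIES (NOT 1 IMPLIES 0)) XOR ((1 AND 0) OR (NOT 1 XOR NOT 0))) -> 0
  row 25 [11001]: ((1 IMPLIES (NOT 1 IMPLIES 0)) XOR ((1 AND 0) OR (NOT 1 XOR NOT 0))) -> 0
  row 26 [11010]: ((1 IMPLIES (NOT 1 IMPLIES 0)) XOR ((1 AND 1) OR (NOT 1 XOR NOT 1))) -> 0
  row 27 [11011]: ((1 IMPLIES (NOT 1 IMPLIES 0)) XOR ((1 AND 1) OR (NOT 1 XOR NOT 1))) -> 0
  row 28 [11100]: ((1 IMPLIES (NOT 1 IMPLIES 1)) XOR ((1 AND 0) OR (NOT 1 XOR NOT 0))) -> 0
  row 29 [11101]: ((1 IMPLIES (NOT 1 IMPLIES 1)) XOR ((1 AND 0) OR (NOT 1 XOR NOT 0))) -> 0
  row 30 [11110]: ((1 IMPLIES (NOT 1 IMPLIES 1)) XOR ((1 AND 1) OR (NOT 1 XOR NOT 1))) -> 0
  row 31 [11111]: ((1 IMPLIES (NOT 1 IMPLIES 1)) XOR ((1 AND 1) OR (NOT 1 XOR NOT 1))) -> 0
Full result column, 4 rows per line (a,b,c fixed per line; d,e runs 00..11 left to right):
  rows 0-3 [a,b,c=000]: 1100  = hex C
  rows 4-7 [a,b,c=001]: 1100  = hex C
  rows 8-11 [a,b,c=010]: 1111  = hex F
  rows 12-15 [a,b,c=011]: 0000  = hex 0
  rows 16-19 [a,b,c=100]: 1100  = hex C
  rows 20-23 [a,b,c=101]: 1100  = hex C
  rows 24-27 [a,b,c=110]: 0000  = hex 0
  rows 28-31 [a,b,c=111]: 0000  = hex 0
Output column (row 0 .. row 31) = 11001100111100001100110000000000
Output column grouped in 4s = 1100 1100 1111 0000 1100 1100 0000 0000 = 0xCCF0CC00
Convert to decimal digit by digit (value = value*16 + digit):
  C -> 12
  12*16 + 12 (C) = 204
  204*16 + 15 (F) = 3279
  3279*16 + 0 = 52464
  52464*16 + 12 (C) = 839436
  839436*16 + 12 (C) = 13430988
  13430988*16 + 0 = 214895808
  214895808*16 + 0 = 3438332928
Decimal = 3438332928

3438332928


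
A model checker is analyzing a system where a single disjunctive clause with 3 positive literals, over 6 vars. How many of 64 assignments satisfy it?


Step 1: Total=2^6=64
Step 2: Unsat when all 3 false: 2^3=8
Step 3: Sat=64-8=56

56


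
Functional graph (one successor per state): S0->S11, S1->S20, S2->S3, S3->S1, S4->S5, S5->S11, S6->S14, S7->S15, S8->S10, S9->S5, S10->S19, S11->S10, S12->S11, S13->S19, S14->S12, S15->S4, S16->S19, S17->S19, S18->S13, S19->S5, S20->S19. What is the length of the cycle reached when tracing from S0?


Trace from S0 until a state repeats:
  S0 -> S11 -> S10 -> S19 -> S5 -> S11
S11 first seen at step 1, revisited at step 5.
Cycle length = 5 - 1 = 4

4


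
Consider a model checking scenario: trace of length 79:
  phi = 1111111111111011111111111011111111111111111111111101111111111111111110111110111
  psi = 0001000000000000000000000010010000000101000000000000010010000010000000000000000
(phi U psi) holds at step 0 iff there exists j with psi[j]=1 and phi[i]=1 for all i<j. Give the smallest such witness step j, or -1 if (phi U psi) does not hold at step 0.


(phi U psi) at 0: need smallest j with psi[j]=1 and phi[i]=1 for all i in [0,j).
Scan from step 0:
  step 0: phi=1, psi=0 -> continue
  step 1: phi=1, psi=0 -> continue
  step 2: phi=1, psi=0 -> continue
  step 3: psi=1 and phi held for [0,3) -> witness found
Witness step = 3

3


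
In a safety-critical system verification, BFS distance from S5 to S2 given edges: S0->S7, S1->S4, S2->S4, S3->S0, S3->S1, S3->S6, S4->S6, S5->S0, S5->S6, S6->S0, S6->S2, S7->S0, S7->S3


BFS layer-by-layer from S5:
  dist 0: {S5}
  dist 1: {S0, S6}
  dist 2: {S2, S7}
  -> S2 reached at distance 2
Shortest path length = 2

2


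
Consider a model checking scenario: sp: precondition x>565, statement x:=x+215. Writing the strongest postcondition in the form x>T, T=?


Formula: sp(P, x:=E) = exists old_x. (x = E[old_x/x]) AND P[old_x/x] (old_x is the value of x before the assignment; eliminate old_x by solving x = E[old_x/x] for old_x)
Step 1: Precondition P: x>565, i.e. old_x > 565
Step 2: Assignment gives x = old_x + 215, so old_x = x - 215
Step 3: Substitute into P: x - 215 > 565
Step 4: Simplify: x > 565+215 = 780

780


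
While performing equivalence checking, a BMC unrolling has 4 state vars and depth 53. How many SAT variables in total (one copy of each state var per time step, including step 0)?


BMC unrolls to depth k, creating one copy of each state var for steps 0..k.
Step count = 53 + 1 = 54 (steps 0 through 53)
Vars per step = 4
Total = 4 * 54 = 216

216


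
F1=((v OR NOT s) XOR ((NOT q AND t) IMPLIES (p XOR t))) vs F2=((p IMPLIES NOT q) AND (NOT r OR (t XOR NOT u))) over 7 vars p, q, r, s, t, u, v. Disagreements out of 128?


F1 = ((v OR NOT s) XOR ((NOT q AND t) IMPLIES (p XOR t)))
F2 = ((p IMPLIES NOT q) AND (NOT r OR (t XOR NOT u)))
Evaluate both on each of 128 rows (bits = p,q,r,s,t,u,v):
  row 0 [0000000]: F1=0 F2=1 (differ) -> 1
  row 1 [0000001]: F1=0 F2=1 (differ) -> 1
  row 2 [0000010]: F1=0 F2=1 (differ) -> 1
  row 3 [0000011]: F1=0 F2=1 (differ) -> 1
  row 4 [0000100]: F1=0 F2=1 (differ) -> 1
  (every remaining row is evaluated the same way; all 128 results are listed next)
Full result column, 8 rows per line (p,q,r,s fixed per line; t,u,v runs 000..111 left to right):
  rows 0-7 [p,q,r,s=0000]: 11111111  (ones: 8)
  rows 8-15 [p,q,r,s=0001]: 01010101  (ones: 4)
  rows 16-23 [p,q,r,s=0010]: 11000011  (ones: 4)
  rows 24-31 [p,q,r,s=0011]: 01101001  (ones: 4)
  rows 32-39 [p,q,r,s=0100]: 11111111  (ones: 8)
  rows 40-47 [p,q,r,s=0101]: 01010101  (ones: 4)
  rows 48-55 [p,q,r,s=0110]: 11000011  (ones: 4)
  rows 56-63 [p,q,r,s=0111]: 01101001  (ones: 4)
  rows 64-71 [p,q,r,s=1000]: 11110000  (ones: 4)
  rows 72-79 [p,q,r,s=1001]: 01011010  (ones: 4)
  rows 80-87 [p,q,r,s=1010]: 11001100  (ones: 4)
  rows 88-95 [p,q,r,s=1011]: 01100110  (ones: 4)
  rows 96-103 [p,q,r,s=1100]: 00000000  (ones: 0)
  rows 104-111 [p,q,r,s=1101]: 10101010  (ones: 4)
  rows 112-119 [p,q,r,s=1110]: 00000000  (ones: 0)
  rows 120-127 [p,q,r,s=1111]: 10101010  (ones: 4)
Disagreements = 8+4+4+4+8+4+4+4+4+4+4+4+0+4+0+4 = 64

64


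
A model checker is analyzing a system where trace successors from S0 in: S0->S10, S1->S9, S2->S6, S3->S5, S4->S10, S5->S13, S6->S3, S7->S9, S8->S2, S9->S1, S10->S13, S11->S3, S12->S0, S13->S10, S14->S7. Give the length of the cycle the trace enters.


Trace from S0 until a state repeats:
  S0 -> S10 -> S13 -> S10
S10 first seen at step 1, revisited at step 3.
Cycle length = 3 - 1 = 2

2


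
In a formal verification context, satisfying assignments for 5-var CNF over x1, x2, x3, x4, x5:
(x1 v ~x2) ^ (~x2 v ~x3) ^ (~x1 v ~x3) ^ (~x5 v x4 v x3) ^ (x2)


CNF with 5 clauses over 5 vars (32 assignments).
An assignment satisfies CNF iff every clause has >=1 true literal.
Check each row (bits = x1,x2,x3,x4,x5; clause T/F shown):
  row 0 [00000]: clauses=TTTTF -> 0
  row 1 [00001]: clauses=TTTFF -> 0
  row 2 [00010]: clauses=TTTTF -> 0
  row 3 [00011]: clauses=TTTTF -> 0
  row 4 [00100]: clauses=TTTTF -> 0
  row 5 [00101]: clauses=TTTTF -> 0
  row 6 [00110]: clauses=TTTTF -> 0
  row 7 [00111]: clauses=TTTTF -> 0
  row 8 [01000]: clauses=FTTTT -> 0
  row 9 [01001]: clauses=FTTFT -> 0
  row 10 [01010]: clauses=FTTTT -> 0
  row 11 [01011]: clauses=FTTTT -> 0
  row 12 [01100]: clauses=FFTTT -> 0
  row 13 [01101]: clauses=FFTTT -> 0
  row 14 [01110]: clauses=FFTTT -> 0
  row 15 [01111]: clauses=FFTTT -> 0
  row 16 [10000]: clauses=TTTTF -> 0
  row 17 [10001]: clauses=TTTFF -> 0
  row 18 [10010]: clauses=TTTTF -> 0
  row 19 [10011]: clauses=TTTTF -> 0
  row 20 [10100]: clauses=TTFTF -> 0
  row 21 [10101]: clauses=TTFTF -> 0
  row 22 [10110]: clauses=TTFTF -> 0
  row 23 [10111]: clauses=TTFTF -> 0
  row 24 [11000]: clauses=TTTTT -> 1
  row 25 [11001]: clauses=TTTFT -> 0
  row 26 [11010]: clauses=TTTTT -> 1
  row 27 [11011]: clauses=TTTTT -> 1
  row 28 [11100]: clauses=TFFTT -> 0
  row 29 [11101]: clauses=TFFTT -> 0
  row 30 [11110]: clauses=TFFTT -> 0
  row 31 [11111]: clauses=TFFTT -> 0
Full result column, 8 rows per line (x1,x2 fixed per line; x3,x4,x5 runs 000..111 left to right):
  rows 0-7 [x1,x2=00]: 00000000  (ones: 0)
  rows 8-15 [x1,x2=01]: 00000000  (ones: 0)
  rows 16-23 [x1,x2=10]: 00000000  (ones: 0)
  rows 24-31 [x1,x2=11]: 10110000  (ones: 3)
Satisfying assignments = 0+0+0+3 = 3

3
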